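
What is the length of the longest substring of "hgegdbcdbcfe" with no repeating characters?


Input: "hgegdbcdbcfe"
Sliding window (track last position of each char):
  Position 0 ('h'): window [0,0] length 1 -- new best
  Position 1 ('g'): window [0,1] length 2 -- new best
  Position 2 ('e'): window [0,2] length 3 -- new best
  Position 3 ('g'): repeat (last at 1), move window start to 2
  Position 3 ('g'): window [2,3] length 2
  Position 4 ('d'): window [2,4] length 3
  Position 5 ('b'): window [2,5] length 4 -- new best
  Position 6 ('c'): window [2,6] length 5 -- new best
  Position 7 ('d'): repeat (last at 4), move window start to 5
  Position 7 ('d'): window [5,7] length 3
  Position 8 ('b'): repeat (last at 5), move window start to 6
  Position 8 ('b'): window [6,8] length 3
  Position 9 ('c'): repeat (last at 6), move window start to 7
  Position 9 ('c'): window [7,9] length 3
  Position 10 ('f'): window [7,10] length 4
  Position 11 ('e'): window [7,11] length 5
Longest substring with no repeats: "egdbc" with length 5

5


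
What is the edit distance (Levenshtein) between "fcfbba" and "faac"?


Computing edit distance: "fcfbba" -> "faac"
DP table:
           f    a    a    c
      0    1    2    3    4
  f   1    0    1    2    3
  c   2    1    1    2    2
  f   3    2    2    2    3
  b   4    3    3    3    3
  b   5    4    4    4    4
  a   6    5    4    4    5
Edit distance = dp[6][4] = 5

5


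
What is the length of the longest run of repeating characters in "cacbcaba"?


Input: "cacbcaba"
Scanning for longest run:
  Position 1 ('a'): new char, reset run to 1
  Position 2 ('c'): new char, reset run to 1
  Position 3 ('b'): new char, reset run to 1
  Position 4 ('c'): new char, reset run to 1
  Position 5 ('a'): new char, reset run to 1
  Position 6 ('b'): new char, reset run to 1
  Position 7 ('a'): new char, reset run to 1
Longest run: 'c' with length 1

1


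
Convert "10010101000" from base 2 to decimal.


Input: "10010101000" in base 2
Positional expansion:
  Digit '1' (value 1) x 2^10 = 1024
  Digit '0' (value 0) x 2^9 = 0
  Digit '0' (value 0) x 2^8 = 0
  Digit '1' (value 1) x 2^7 = 128
  Digit '0' (value 0) x 2^6 = 0
  Digit '1' (value 1) x 2^5 = 32
  Digit '0' (value 0) x 2^4 = 0
  Digit '1' (value 1) x 2^3 = 8
  Digit '0' (value 0) x 2^2 = 0
  Digit '0' (value 0) x 2^1 = 0
  Digit '0' (value 0) x 2^0 = 0
Sum = 1192

1192


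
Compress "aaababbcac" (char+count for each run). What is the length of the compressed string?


Input: aaababbcac
Runs:
  'a' x 3 => "a3"
  'b' x 1 => "b1"
  'a' x 1 => "a1"
  'b' x 2 => "b2"
  'c' x 1 => "c1"
  'a' x 1 => "a1"
  'c' x 1 => "c1"
Compressed: "a3b1a1b2c1a1c1"
Compressed length: 14

14


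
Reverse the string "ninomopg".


Input: ninomopg
Reading characters right to left:
  Position 7: 'g'
  Position 6: 'p'
  Position 5: 'o'
  Position 4: 'm'
  Position 3: 'o'
  Position 2: 'n'
  Position 1: 'i'
  Position 0: 'n'
Reversed: gpomonin

gpomonin


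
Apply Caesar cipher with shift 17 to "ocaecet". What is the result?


Caesar cipher: shift "ocaecet" by 17
  'o' (pos 14) + 17 = pos 5 = 'f'
  'c' (pos 2) + 17 = pos 19 = 't'
  'a' (pos 0) + 17 = pos 17 = 'r'
  'e' (pos 4) + 17 = pos 21 = 'v'
  'c' (pos 2) + 17 = pos 19 = 't'
  'e' (pos 4) + 17 = pos 21 = 'v'
  't' (pos 19) + 17 = pos 10 = 'k'
Result: ftrvtvk

ftrvtvk


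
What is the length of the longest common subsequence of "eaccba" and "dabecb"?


LCS of "eaccba" and "dabecb"
DP table:
           d    a    b    e    c    b
      0    0    0    0    0    0    0
  e   0    0    0    0    1    1    1
  a   0    0    1    1    1    1    1
  c   0    0    1    1    1    2    2
  c   0    0    1    1    1    2    2
  b   0    0    1    2    2    2    3
  a   0    0    1    2    2    2    3
LCS length = dp[6][6] = 3

3


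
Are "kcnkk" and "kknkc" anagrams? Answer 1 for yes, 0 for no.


Strings: "kcnkk", "kknkc"
Sorted first:  ckkkn
Sorted second: ckkkn
Sorted forms match => anagrams

1


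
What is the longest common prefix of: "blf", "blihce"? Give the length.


Words: blf, blihce
  Position 0: all 'b' => match
  Position 1: all 'l' => match
  Position 2: ('f', 'i') => mismatch, stop
LCP = "bl" (length 2)

2


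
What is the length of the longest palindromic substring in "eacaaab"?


Input: "eacaaab"
Checking substrings for palindromes:
  [1:4] "aca" (len 3) => palindrome
  [3:6] "aaa" (len 3) => palindrome
  [3:5] "aa" (len 2) => palindrome
  [4:6] "aa" (len 2) => palindrome
Longest palindromic substring: "aca" with length 3

3


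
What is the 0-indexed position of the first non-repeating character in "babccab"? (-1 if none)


Input: babccab
Character frequencies:
  'a': 2
  'b': 3
  'c': 2
Scanning left to right for freq == 1:
  Position 0 ('b'): freq=3, skip
  Position 1 ('a'): freq=2, skip
  Position 2 ('b'): freq=3, skip
  Position 3 ('c'): freq=2, skip
  Position 4 ('c'): freq=2, skip
  Position 5 ('a'): freq=2, skip
  Position 6 ('b'): freq=3, skip
  No unique character found => answer = -1

-1


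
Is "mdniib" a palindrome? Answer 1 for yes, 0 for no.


Input: mdniib
Reversed: biindm
  Compare pos 0 ('m') with pos 5 ('b'): MISMATCH
  Compare pos 1 ('d') with pos 4 ('i'): MISMATCH
  Compare pos 2 ('n') with pos 3 ('i'): MISMATCH
Result: not a palindrome

0


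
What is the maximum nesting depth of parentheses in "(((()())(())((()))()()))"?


Input: "(((()())(())((()))()()))"
Tracking depth:
  Position 0 '(': depth becomes 1
  Position 1 '(': depth becomes 2
  Position 2 '(': depth becomes 3
  Position 3 '(': depth becomes 4
  Position 4 ')': depth becomes 3
  Position 5 '(': depth becomes 4
  Position 6 ')': depth becomes 3
  Position 7 ')': depth becomes 2
  Position 8 '(': depth becomes 3
  Position 9 '(': depth becomes 4
  Position 10 ')': depth becomes 3
  Position 11 ')': depth becomes 2
  Position 12 '(': depth becomes 3
  Position 13 '(': depth becomes 4
  Position 14 '(': depth becomes 5
  Position 15 ')': depth becomes 4
  Position 16 ')': depth becomes 3
  Position 17 ')': depth becomes 2
  Position 18 '(': depth becomes 3
  Position 19 ')': depth becomes 2
  Position 20 '(': depth becomes 3
  Position 21 ')': depth becomes 2
  Position 22 ')': depth becomes 1
  Position 23 ')': depth becomes 0
Maximum depth reached: 5

5


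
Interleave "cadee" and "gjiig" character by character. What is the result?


Interleaving "cadee" and "gjiig":
  Position 0: 'c' from first, 'g' from second => "cg"
  Position 1: 'a' from first, 'j' from second => "aj"
  Position 2: 'd' from first, 'i' from second => "di"
  Position 3: 'e' from first, 'i' from second => "ei"
  Position 4: 'e' from first, 'g' from second => "eg"
Result: cgajdieieg

cgajdieieg


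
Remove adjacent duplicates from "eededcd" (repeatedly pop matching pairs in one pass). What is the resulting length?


Input: eededcd
Stack-based adjacent duplicate removal:
  Read 'e': push. Stack: e
  Read 'e': matches stack top 'e' => pop. Stack: (empty)
  Read 'd': push. Stack: d
  Read 'e': push. Stack: de
  Read 'd': push. Stack: ded
  Read 'c': push. Stack: dedc
  Read 'd': push. Stack: dedcd
Final stack: "dedcd" (length 5)

5


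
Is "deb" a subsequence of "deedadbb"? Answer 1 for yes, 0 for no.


Check if "deb" is a subsequence of "deedadbb"
Greedy scan:
  Position 0 ('d'): matches sub[0] = 'd'
  Position 1 ('e'): matches sub[1] = 'e'
  Position 2 ('e'): no match needed
  Position 3 ('d'): no match needed
  Position 4 ('a'): no match needed
  Position 5 ('d'): no match needed
  Position 6 ('b'): matches sub[2] = 'b'
  Position 7 ('b'): no match needed
All 3 characters matched => is a subsequence

1


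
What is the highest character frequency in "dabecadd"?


Input: dabecadd
Character counts:
  'a': 2
  'b': 1
  'c': 1
  'd': 3
  'e': 1
Maximum frequency: 3

3


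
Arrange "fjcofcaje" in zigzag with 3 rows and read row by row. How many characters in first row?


Zigzag "fjcofcaje" into 3 rows:
Placing characters:
  'f' => row 0
  'j' => row 1
  'c' => row 2
  'o' => row 1
  'f' => row 0
  'c' => row 1
  'a' => row 2
  'j' => row 1
  'e' => row 0
Rows:
  Row 0: "ffe"
  Row 1: "jocj"
  Row 2: "ca"
First row length: 3

3


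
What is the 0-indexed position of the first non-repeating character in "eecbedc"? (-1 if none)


Input: eecbedc
Character frequencies:
  'b': 1
  'c': 2
  'd': 1
  'e': 3
Scanning left to right for freq == 1:
  Position 0 ('e'): freq=3, skip
  Position 1 ('e'): freq=3, skip
  Position 2 ('c'): freq=2, skip
  Position 3 ('b'): unique! => answer = 3

3


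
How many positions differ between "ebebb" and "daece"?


Comparing "ebebb" and "daece" position by position:
  Position 0: 'e' vs 'd' => DIFFER
  Position 1: 'b' vs 'a' => DIFFER
  Position 2: 'e' vs 'e' => same
  Position 3: 'b' vs 'c' => DIFFER
  Position 4: 'b' vs 'e' => DIFFER
Positions that differ: 4

4


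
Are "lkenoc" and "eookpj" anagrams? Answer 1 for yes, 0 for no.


Strings: "lkenoc", "eookpj"
Sorted first:  ceklno
Sorted second: ejkoop
Differ at position 0: 'c' vs 'e' => not anagrams

0


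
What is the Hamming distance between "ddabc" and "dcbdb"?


Comparing "ddabc" and "dcbdb" position by position:
  Position 0: 'd' vs 'd' => same
  Position 1: 'd' vs 'c' => differ
  Position 2: 'a' vs 'b' => differ
  Position 3: 'b' vs 'd' => differ
  Position 4: 'c' vs 'b' => differ
Total differences (Hamming distance): 4

4


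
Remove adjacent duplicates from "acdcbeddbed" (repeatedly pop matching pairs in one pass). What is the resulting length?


Input: acdcbeddbed
Stack-based adjacent duplicate removal:
  Read 'a': push. Stack: a
  Read 'c': push. Stack: ac
  Read 'd': push. Stack: acd
  Read 'c': push. Stack: acdc
  Read 'b': push. Stack: acdcb
  Read 'e': push. Stack: acdcbe
  Read 'd': push. Stack: acdcbed
  Read 'd': matches stack top 'd' => pop. Stack: acdcbe
  Read 'b': push. Stack: acdcbeb
  Read 'e': push. Stack: acdcbebe
  Read 'd': push. Stack: acdcbebed
Final stack: "acdcbebed" (length 9)

9


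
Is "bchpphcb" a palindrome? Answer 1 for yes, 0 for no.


Input: bchpphcb
Reversed: bchpphcb
  Compare pos 0 ('b') with pos 7 ('b'): match
  Compare pos 1 ('c') with pos 6 ('c'): match
  Compare pos 2 ('h') with pos 5 ('h'): match
  Compare pos 3 ('p') with pos 4 ('p'): match
Result: palindrome

1


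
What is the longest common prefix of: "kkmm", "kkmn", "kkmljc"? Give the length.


Words: kkmm, kkmn, kkmljc
  Position 0: all 'k' => match
  Position 1: all 'k' => match
  Position 2: all 'm' => match
  Position 3: ('m', 'n', 'l') => mismatch, stop
LCP = "kkm" (length 3)

3


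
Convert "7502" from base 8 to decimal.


Input: "7502" in base 8
Positional expansion:
  Digit '7' (value 7) x 8^3 = 3584
  Digit '5' (value 5) x 8^2 = 320
  Digit '0' (value 0) x 8^1 = 0
  Digit '2' (value 2) x 8^0 = 2
Sum = 3906

3906


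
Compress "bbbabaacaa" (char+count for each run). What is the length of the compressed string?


Input: bbbabaacaa
Runs:
  'b' x 3 => "b3"
  'a' x 1 => "a1"
  'b' x 1 => "b1"
  'a' x 2 => "a2"
  'c' x 1 => "c1"
  'a' x 2 => "a2"
Compressed: "b3a1b1a2c1a2"
Compressed length: 12

12


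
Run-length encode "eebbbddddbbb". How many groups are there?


Input: eebbbddddbbb
Scanning for consecutive runs:
  Group 1: 'e' x 2 (positions 0-1)
  Group 2: 'b' x 3 (positions 2-4)
  Group 3: 'd' x 4 (positions 5-8)
  Group 4: 'b' x 3 (positions 9-11)
Total groups: 4

4


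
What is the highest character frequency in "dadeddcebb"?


Input: dadeddcebb
Character counts:
  'a': 1
  'b': 2
  'c': 1
  'd': 4
  'e': 2
Maximum frequency: 4

4


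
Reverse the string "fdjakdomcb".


Input: fdjakdomcb
Reading characters right to left:
  Position 9: 'b'
  Position 8: 'c'
  Position 7: 'm'
  Position 6: 'o'
  Position 5: 'd'
  Position 4: 'k'
  Position 3: 'a'
  Position 2: 'j'
  Position 1: 'd'
  Position 0: 'f'
Reversed: bcmodkajdf

bcmodkajdf


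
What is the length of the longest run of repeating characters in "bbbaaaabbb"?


Input: "bbbaaaabbb"
Scanning for longest run:
  Position 1 ('b'): continues run of 'b', length=2
  Position 2 ('b'): continues run of 'b', length=3
  Position 3 ('a'): new char, reset run to 1
  Position 4 ('a'): continues run of 'a', length=2
  Position 5 ('a'): continues run of 'a', length=3
  Position 6 ('a'): continues run of 'a', length=4
  Position 7 ('b'): new char, reset run to 1
  Position 8 ('b'): continues run of 'b', length=2
  Position 9 ('b'): continues run of 'b', length=3
Longest run: 'a' with length 4

4


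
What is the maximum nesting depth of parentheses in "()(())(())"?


Input: "()(())(())"
Tracking depth:
  Position 0 '(': depth becomes 1
  Position 1 ')': depth becomes 0
  Position 2 '(': depth becomes 1
  Position 3 '(': depth becomes 2
  Position 4 ')': depth becomes 1
  Position 5 ')': depth becomes 0
  Position 6 '(': depth becomes 1
  Position 7 '(': depth becomes 2
  Position 8 ')': depth becomes 1
  Position 9 ')': depth becomes 0
Maximum depth reached: 2

2


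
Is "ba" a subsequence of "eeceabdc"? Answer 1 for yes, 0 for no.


Check if "ba" is a subsequence of "eeceabdc"
Greedy scan:
  Position 0 ('e'): no match needed
  Position 1 ('e'): no match needed
  Position 2 ('c'): no match needed
  Position 3 ('e'): no match needed
  Position 4 ('a'): no match needed
  Position 5 ('b'): matches sub[0] = 'b'
  Position 6 ('d'): no match needed
  Position 7 ('c'): no match needed
Only matched 1/2 characters => not a subsequence

0


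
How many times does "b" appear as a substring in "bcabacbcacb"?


Searching for "b" in "bcabacbcacb"
Scanning each position:
  Position 0: "b" => MATCH
  Position 1: "c" => no
  Position 2: "a" => no
  Position 3: "b" => MATCH
  Position 4: "a" => no
  Position 5: "c" => no
  Position 6: "b" => MATCH
  Position 7: "c" => no
  Position 8: "a" => no
  Position 9: "c" => no
  Position 10: "b" => MATCH
Total occurrences: 4

4


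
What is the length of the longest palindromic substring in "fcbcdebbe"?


Input: "fcbcdebbe"
Checking substrings for palindromes:
  [5:9] "ebbe" (len 4) => palindrome
  [1:4] "cbc" (len 3) => palindrome
  [6:8] "bb" (len 2) => palindrome
Longest palindromic substring: "ebbe" with length 4

4


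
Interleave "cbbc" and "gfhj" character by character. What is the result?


Interleaving "cbbc" and "gfhj":
  Position 0: 'c' from first, 'g' from second => "cg"
  Position 1: 'b' from first, 'f' from second => "bf"
  Position 2: 'b' from first, 'h' from second => "bh"
  Position 3: 'c' from first, 'j' from second => "cj"
Result: cgbfbhcj

cgbfbhcj


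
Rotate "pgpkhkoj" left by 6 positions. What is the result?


Input: "pgpkhkoj", rotate left by 6
First 6 characters: "pgpkhk"
Remaining characters: "oj"
Concatenate remaining + first: "oj" + "pgpkhk" = "ojpgpkhk"

ojpgpkhk


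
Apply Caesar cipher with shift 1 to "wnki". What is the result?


Caesar cipher: shift "wnki" by 1
  'w' (pos 22) + 1 = pos 23 = 'x'
  'n' (pos 13) + 1 = pos 14 = 'o'
  'k' (pos 10) + 1 = pos 11 = 'l'
  'i' (pos 8) + 1 = pos 9 = 'j'
Result: xolj

xolj


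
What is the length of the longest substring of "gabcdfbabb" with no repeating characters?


Input: "gabcdfbabb"
Sliding window (track last position of each char):
  Position 0 ('g'): window [0,0] length 1 -- new best
  Position 1 ('a'): window [0,1] length 2 -- new best
  Position 2 ('b'): window [0,2] length 3 -- new best
  Position 3 ('c'): window [0,3] length 4 -- new best
  Position 4 ('d'): window [0,4] length 5 -- new best
  Position 5 ('f'): window [0,5] length 6 -- new best
  Position 6 ('b'): repeat (last at 2), move window start to 3
  Position 6 ('b'): window [3,6] length 4
  Position 7 ('a'): window [3,7] length 5
  Position 8 ('b'): repeat (last at 6), move window start to 7
  Position 8 ('b'): window [7,8] length 2
  Position 9 ('b'): repeat (last at 8), move window start to 9
  Position 9 ('b'): window [9,9] length 1
Longest substring with no repeats: "gabcdf" with length 6

6


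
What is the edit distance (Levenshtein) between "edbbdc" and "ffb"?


Computing edit distance: "edbbdc" -> "ffb"
DP table:
           f    f    b
      0    1    2    3
  e   1    1    2    3
  d   2    2    2    3
  b   3    3    3    2
  b   4    4    4    3
  d   5    5    5    4
  c   6    6    6    5
Edit distance = dp[6][3] = 5

5


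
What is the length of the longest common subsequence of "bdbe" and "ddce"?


LCS of "bdbe" and "ddce"
DP table:
           d    d    c    e
      0    0    0    0    0
  b   0    0    0    0    0
  d   0    1    1    1    1
  b   0    1    1    1    1
  e   0    1    1    1    2
LCS length = dp[4][4] = 2

2


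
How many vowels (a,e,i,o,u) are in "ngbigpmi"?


Input: ngbigpmi
Checking each character:
  'n' at position 0: consonant
  'g' at position 1: consonant
  'b' at position 2: consonant
  'i' at position 3: vowel (running total: 1)
  'g' at position 4: consonant
  'p' at position 5: consonant
  'm' at position 6: consonant
  'i' at position 7: vowel (running total: 2)
Total vowels: 2

2


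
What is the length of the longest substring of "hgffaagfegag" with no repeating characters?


Input: "hgffaagfegag"
Sliding window (track last position of each char):
  Position 0 ('h'): window [0,0] length 1 -- new best
  Position 1 ('g'): window [0,1] length 2 -- new best
  Position 2 ('f'): window [0,2] length 3 -- new best
  Position 3 ('f'): repeat (last at 2), move window start to 3
  Position 3 ('f'): window [3,3] length 1
  Position 4 ('a'): window [3,4] length 2
  Position 5 ('a'): repeat (last at 4), move window start to 5
  Position 5 ('a'): window [5,5] length 1
  Position 6 ('g'): window [5,6] length 2
  Position 7 ('f'): window [5,7] length 3
  Position 8 ('e'): window [5,8] length 4 -- new best
  Position 9 ('g'): repeat (last at 6), move window start to 7
  Position 9 ('g'): window [7,9] length 3
  Position 10 ('a'): window [7,10] length 4
  Position 11 ('g'): repeat (last at 9), move window start to 10
  Position 11 ('g'): window [10,11] length 2
Longest substring with no repeats: "agfe" with length 4

4


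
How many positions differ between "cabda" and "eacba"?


Comparing "cabda" and "eacba" position by position:
  Position 0: 'c' vs 'e' => DIFFER
  Position 1: 'a' vs 'a' => same
  Position 2: 'b' vs 'c' => DIFFER
  Position 3: 'd' vs 'b' => DIFFER
  Position 4: 'a' vs 'a' => same
Positions that differ: 3

3


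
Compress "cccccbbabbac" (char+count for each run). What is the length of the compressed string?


Input: cccccbbabbac
Runs:
  'c' x 5 => "c5"
  'b' x 2 => "b2"
  'a' x 1 => "a1"
  'b' x 2 => "b2"
  'a' x 1 => "a1"
  'c' x 1 => "c1"
Compressed: "c5b2a1b2a1c1"
Compressed length: 12

12


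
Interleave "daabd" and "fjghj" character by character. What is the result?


Interleaving "daabd" and "fjghj":
  Position 0: 'd' from first, 'f' from second => "df"
  Position 1: 'a' from first, 'j' from second => "aj"
  Position 2: 'a' from first, 'g' from second => "ag"
  Position 3: 'b' from first, 'h' from second => "bh"
  Position 4: 'd' from first, 'j' from second => "dj"
Result: dfajagbhdj

dfajagbhdj


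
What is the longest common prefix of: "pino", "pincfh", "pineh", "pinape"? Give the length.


Words: pino, pincfh, pineh, pinape
  Position 0: all 'p' => match
  Position 1: all 'i' => match
  Position 2: all 'n' => match
  Position 3: ('o', 'c', 'e', 'a') => mismatch, stop
LCP = "pin" (length 3)

3


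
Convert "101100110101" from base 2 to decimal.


Input: "101100110101" in base 2
Positional expansion:
  Digit '1' (value 1) x 2^11 = 2048
  Digit '0' (value 0) x 2^10 = 0
  Digit '1' (value 1) x 2^9 = 512
  Digit '1' (value 1) x 2^8 = 256
  Digit '0' (value 0) x 2^7 = 0
  Digit '0' (value 0) x 2^6 = 0
  Digit '1' (value 1) x 2^5 = 32
  Digit '1' (value 1) x 2^4 = 16
  Digit '0' (value 0) x 2^3 = 0
  Digit '1' (value 1) x 2^2 = 4
  Digit '0' (value 0) x 2^1 = 0
  Digit '1' (value 1) x 2^0 = 1
Sum = 2869

2869


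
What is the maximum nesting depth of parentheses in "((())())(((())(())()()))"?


Input: "((())())(((())(())()()))"
Tracking depth:
  Position 0 '(': depth becomes 1
  Position 1 '(': depth becomes 2
  Position 2 '(': depth becomes 3
  Position 3 ')': depth becomes 2
  Position 4 ')': depth becomes 1
  Position 5 '(': depth becomes 2
  Position 6 ')': depth becomes 1
  Position 7 ')': depth becomes 0
  Position 8 '(': depth becomes 1
  Position 9 '(': depth becomes 2
  Position 10 '(': depth becomes 3
  Position 11 '(': depth becomes 4
  Position 12 ')': depth becomes 3
  Position 13 ')': depth becomes 2
  Position 14 '(': depth becomes 3
  Position 15 '(': depth becomes 4
  Position 16 ')': depth becomes 3
  Position 17 ')': depth becomes 2
  Position 18 '(': depth becomes 3
  Position 19 ')': depth becomes 2
  Position 20 '(': depth becomes 3
  Position 21 ')': depth becomes 2
  Position 22 ')': depth becomes 1
  Position 23 ')': depth becomes 0
Maximum depth reached: 4

4


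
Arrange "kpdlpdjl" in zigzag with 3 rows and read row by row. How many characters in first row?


Zigzag "kpdlpdjl" into 3 rows:
Placing characters:
  'k' => row 0
  'p' => row 1
  'd' => row 2
  'l' => row 1
  'p' => row 0
  'd' => row 1
  'j' => row 2
  'l' => row 1
Rows:
  Row 0: "kp"
  Row 1: "pldl"
  Row 2: "dj"
First row length: 2

2


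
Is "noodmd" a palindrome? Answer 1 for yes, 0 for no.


Input: noodmd
Reversed: dmdoon
  Compare pos 0 ('n') with pos 5 ('d'): MISMATCH
  Compare pos 1 ('o') with pos 4 ('m'): MISMATCH
  Compare pos 2 ('o') with pos 3 ('d'): MISMATCH
Result: not a palindrome

0


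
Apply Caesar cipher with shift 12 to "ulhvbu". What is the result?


Caesar cipher: shift "ulhvbu" by 12
  'u' (pos 20) + 12 = pos 6 = 'g'
  'l' (pos 11) + 12 = pos 23 = 'x'
  'h' (pos 7) + 12 = pos 19 = 't'
  'v' (pos 21) + 12 = pos 7 = 'h'
  'b' (pos 1) + 12 = pos 13 = 'n'
  'u' (pos 20) + 12 = pos 6 = 'g'
Result: gxthng

gxthng


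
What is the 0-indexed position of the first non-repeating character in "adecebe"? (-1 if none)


Input: adecebe
Character frequencies:
  'a': 1
  'b': 1
  'c': 1
  'd': 1
  'e': 3
Scanning left to right for freq == 1:
  Position 0 ('a'): unique! => answer = 0

0


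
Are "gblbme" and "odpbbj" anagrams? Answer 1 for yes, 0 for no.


Strings: "gblbme", "odpbbj"
Sorted first:  bbeglm
Sorted second: bbdjop
Differ at position 2: 'e' vs 'd' => not anagrams

0


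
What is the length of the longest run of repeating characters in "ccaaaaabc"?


Input: "ccaaaaabc"
Scanning for longest run:
  Position 1 ('c'): continues run of 'c', length=2
  Position 2 ('a'): new char, reset run to 1
  Position 3 ('a'): continues run of 'a', length=2
  Position 4 ('a'): continues run of 'a', length=3
  Position 5 ('a'): continues run of 'a', length=4
  Position 6 ('a'): continues run of 'a', length=5
  Position 7 ('b'): new char, reset run to 1
  Position 8 ('c'): new char, reset run to 1
Longest run: 'a' with length 5

5


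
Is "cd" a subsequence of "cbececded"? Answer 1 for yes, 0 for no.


Check if "cd" is a subsequence of "cbececded"
Greedy scan:
  Position 0 ('c'): matches sub[0] = 'c'
  Position 1 ('b'): no match needed
  Position 2 ('e'): no match needed
  Position 3 ('c'): no match needed
  Position 4 ('e'): no match needed
  Position 5 ('c'): no match needed
  Position 6 ('d'): matches sub[1] = 'd'
  Position 7 ('e'): no match needed
  Position 8 ('d'): no match needed
All 2 characters matched => is a subsequence

1


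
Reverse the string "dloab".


Input: dloab
Reading characters right to left:
  Position 4: 'b'
  Position 3: 'a'
  Position 2: 'o'
  Position 1: 'l'
  Position 0: 'd'
Reversed: baold

baold


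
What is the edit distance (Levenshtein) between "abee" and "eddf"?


Computing edit distance: "abee" -> "eddf"
DP table:
           e    d    d    f
      0    1    2    3    4
  a   1    1    2    3    4
  b   2    2    2    3    4
  e   3    2    3    3    4
  e   4    3    3    4    4
Edit distance = dp[4][4] = 4

4


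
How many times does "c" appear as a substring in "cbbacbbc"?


Searching for "c" in "cbbacbbc"
Scanning each position:
  Position 0: "c" => MATCH
  Position 1: "b" => no
  Position 2: "b" => no
  Position 3: "a" => no
  Position 4: "c" => MATCH
  Position 5: "b" => no
  Position 6: "b" => no
  Position 7: "c" => MATCH
Total occurrences: 3

3


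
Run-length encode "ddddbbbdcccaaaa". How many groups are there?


Input: ddddbbbdcccaaaa
Scanning for consecutive runs:
  Group 1: 'd' x 4 (positions 0-3)
  Group 2: 'b' x 3 (positions 4-6)
  Group 3: 'd' x 1 (positions 7-7)
  Group 4: 'c' x 3 (positions 8-10)
  Group 5: 'a' x 4 (positions 11-14)
Total groups: 5

5


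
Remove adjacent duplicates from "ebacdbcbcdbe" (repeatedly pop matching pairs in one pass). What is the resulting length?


Input: ebacdbcbcdbe
Stack-based adjacent duplicate removal:
  Read 'e': push. Stack: e
  Read 'b': push. Stack: eb
  Read 'a': push. Stack: eba
  Read 'c': push. Stack: ebac
  Read 'd': push. Stack: ebacd
  Read 'b': push. Stack: ebacdb
  Read 'c': push. Stack: ebacdbc
  Read 'b': push. Stack: ebacdbcb
  Read 'c': push. Stack: ebacdbcbc
  Read 'd': push. Stack: ebacdbcbcd
  Read 'b': push. Stack: ebacdbcbcdb
  Read 'e': push. Stack: ebacdbcbcdbe
Final stack: "ebacdbcbcdbe" (length 12)

12


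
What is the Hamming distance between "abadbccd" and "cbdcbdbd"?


Comparing "abadbccd" and "cbdcbdbd" position by position:
  Position 0: 'a' vs 'c' => differ
  Position 1: 'b' vs 'b' => same
  Position 2: 'a' vs 'd' => differ
  Position 3: 'd' vs 'c' => differ
  Position 4: 'b' vs 'b' => same
  Position 5: 'c' vs 'd' => differ
  Position 6: 'c' vs 'b' => differ
  Position 7: 'd' vs 'd' => same
Total differences (Hamming distance): 5

5


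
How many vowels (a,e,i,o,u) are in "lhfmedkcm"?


Input: lhfmedkcm
Checking each character:
  'l' at position 0: consonant
  'h' at position 1: consonant
  'f' at position 2: consonant
  'm' at position 3: consonant
  'e' at position 4: vowel (running total: 1)
  'd' at position 5: consonant
  'k' at position 6: consonant
  'c' at position 7: consonant
  'm' at position 8: consonant
Total vowels: 1

1


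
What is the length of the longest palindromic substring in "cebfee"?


Input: "cebfee"
Checking substrings for palindromes:
  [4:6] "ee" (len 2) => palindrome
Longest palindromic substring: "ee" with length 2

2


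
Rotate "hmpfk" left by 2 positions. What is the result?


Input: "hmpfk", rotate left by 2
First 2 characters: "hm"
Remaining characters: "pfk"
Concatenate remaining + first: "pfk" + "hm" = "pfkhm"

pfkhm


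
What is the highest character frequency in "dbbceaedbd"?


Input: dbbceaedbd
Character counts:
  'a': 1
  'b': 3
  'c': 1
  'd': 3
  'e': 2
Maximum frequency: 3

3


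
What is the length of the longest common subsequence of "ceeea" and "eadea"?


LCS of "ceeea" and "eadea"
DP table:
           e    a    d    e    a
      0    0    0    0    0    0
  c   0    0    0    0    0    0
  e   0    1    1    1    1    1
  e   0    1    1    1    2    2
  e   0    1    1    1    2    2
  a   0    1    2    2    2    3
LCS length = dp[5][5] = 3

3


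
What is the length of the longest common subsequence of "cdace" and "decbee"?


LCS of "cdace" and "decbee"
DP table:
           d    e    c    b    e    e
      0    0    0    0    0    0    0
  c   0    0    0    1    1    1    1
  d   0    1    1    1    1    1    1
  a   0    1    1    1    1    1    1
  c   0    1    1    2    2    2    2
  e   0    1    2    2    2    3    3
LCS length = dp[5][6] = 3

3


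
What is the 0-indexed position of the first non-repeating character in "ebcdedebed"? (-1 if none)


Input: ebcdedebed
Character frequencies:
  'b': 2
  'c': 1
  'd': 3
  'e': 4
Scanning left to right for freq == 1:
  Position 0 ('e'): freq=4, skip
  Position 1 ('b'): freq=2, skip
  Position 2 ('c'): unique! => answer = 2

2


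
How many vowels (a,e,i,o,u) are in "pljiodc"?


Input: pljiodc
Checking each character:
  'p' at position 0: consonant
  'l' at position 1: consonant
  'j' at position 2: consonant
  'i' at position 3: vowel (running total: 1)
  'o' at position 4: vowel (running total: 2)
  'd' at position 5: consonant
  'c' at position 6: consonant
Total vowels: 2

2


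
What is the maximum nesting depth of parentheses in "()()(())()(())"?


Input: "()()(())()(())"
Tracking depth:
  Position 0 '(': depth becomes 1
  Position 1 ')': depth becomes 0
  Position 2 '(': depth becomes 1
  Position 3 ')': depth becomes 0
  Position 4 '(': depth becomes 1
  Position 5 '(': depth becomes 2
  Position 6 ')': depth becomes 1
  Position 7 ')': depth becomes 0
  Position 8 '(': depth becomes 1
  Position 9 ')': depth becomes 0
  Position 10 '(': depth becomes 1
  Position 11 '(': depth becomes 2
  Position 12 ')': depth becomes 1
  Position 13 ')': depth becomes 0
Maximum depth reached: 2

2


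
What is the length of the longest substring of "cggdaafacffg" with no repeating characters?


Input: "cggdaafacffg"
Sliding window (track last position of each char):
  Position 0 ('c'): window [0,0] length 1 -- new best
  Position 1 ('g'): window [0,1] length 2 -- new best
  Position 2 ('g'): repeat (last at 1), move window start to 2
  Position 2 ('g'): window [2,2] length 1
  Position 3 ('d'): window [2,3] length 2
  Position 4 ('a'): window [2,4] length 3 -- new best
  Position 5 ('a'): repeat (last at 4), move window start to 5
  Position 5 ('a'): window [5,5] length 1
  Position 6 ('f'): window [5,6] length 2
  Position 7 ('a'): repeat (last at 5), move window start to 6
  Position 7 ('a'): window [6,7] length 2
  Position 8 ('c'): window [6,8] length 3
  Position 9 ('f'): repeat (last at 6), move window start to 7
  Position 9 ('f'): window [7,9] length 3
  Position 10 ('f'): repeat (last at 9), move window start to 10
  Position 10 ('f'): window [10,10] length 1
  Position 11 ('g'): window [10,11] length 2
Longest substring with no repeats: "gda" with length 3

3


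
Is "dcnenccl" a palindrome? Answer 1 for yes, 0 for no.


Input: dcnenccl
Reversed: lccnencd
  Compare pos 0 ('d') with pos 7 ('l'): MISMATCH
  Compare pos 1 ('c') with pos 6 ('c'): match
  Compare pos 2 ('n') with pos 5 ('c'): MISMATCH
  Compare pos 3 ('e') with pos 4 ('n'): MISMATCH
Result: not a palindrome

0


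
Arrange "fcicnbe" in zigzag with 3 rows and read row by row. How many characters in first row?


Zigzag "fcicnbe" into 3 rows:
Placing characters:
  'f' => row 0
  'c' => row 1
  'i' => row 2
  'c' => row 1
  'n' => row 0
  'b' => row 1
  'e' => row 2
Rows:
  Row 0: "fn"
  Row 1: "ccb"
  Row 2: "ie"
First row length: 2

2


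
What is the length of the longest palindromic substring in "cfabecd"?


Input: "cfabecd"
Checking substrings for palindromes:
  No multi-char palindromic substrings found
Longest palindromic substring: "c" with length 1

1


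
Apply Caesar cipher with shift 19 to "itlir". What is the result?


Caesar cipher: shift "itlir" by 19
  'i' (pos 8) + 19 = pos 1 = 'b'
  't' (pos 19) + 19 = pos 12 = 'm'
  'l' (pos 11) + 19 = pos 4 = 'e'
  'i' (pos 8) + 19 = pos 1 = 'b'
  'r' (pos 17) + 19 = pos 10 = 'k'
Result: bmebk

bmebk


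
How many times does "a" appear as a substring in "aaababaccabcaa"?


Searching for "a" in "aaababaccabcaa"
Scanning each position:
  Position 0: "a" => MATCH
  Position 1: "a" => MATCH
  Position 2: "a" => MATCH
  Position 3: "b" => no
  Position 4: "a" => MATCH
  Position 5: "b" => no
  Position 6: "a" => MATCH
  Position 7: "c" => no
  Position 8: "c" => no
  Position 9: "a" => MATCH
  Position 10: "b" => no
  Position 11: "c" => no
  Position 12: "a" => MATCH
  Position 13: "a" => MATCH
Total occurrences: 8

8


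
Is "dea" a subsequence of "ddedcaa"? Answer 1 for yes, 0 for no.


Check if "dea" is a subsequence of "ddedcaa"
Greedy scan:
  Position 0 ('d'): matches sub[0] = 'd'
  Position 1 ('d'): no match needed
  Position 2 ('e'): matches sub[1] = 'e'
  Position 3 ('d'): no match needed
  Position 4 ('c'): no match needed
  Position 5 ('a'): matches sub[2] = 'a'
  Position 6 ('a'): no match needed
All 3 characters matched => is a subsequence

1


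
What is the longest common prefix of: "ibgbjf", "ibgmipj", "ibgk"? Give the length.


Words: ibgbjf, ibgmipj, ibgk
  Position 0: all 'i' => match
  Position 1: all 'b' => match
  Position 2: all 'g' => match
  Position 3: ('b', 'm', 'k') => mismatch, stop
LCP = "ibg" (length 3)

3


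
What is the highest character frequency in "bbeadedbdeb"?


Input: bbeadedbdeb
Character counts:
  'a': 1
  'b': 4
  'd': 3
  'e': 3
Maximum frequency: 4

4


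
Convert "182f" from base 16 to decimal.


Input: "182f" in base 16
Positional expansion:
  Digit '1' (value 1) x 16^3 = 4096
  Digit '8' (value 8) x 16^2 = 2048
  Digit '2' (value 2) x 16^1 = 32
  Digit 'f' (value 15) x 16^0 = 15
Sum = 6191

6191


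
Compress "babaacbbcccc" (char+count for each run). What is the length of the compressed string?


Input: babaacbbcccc
Runs:
  'b' x 1 => "b1"
  'a' x 1 => "a1"
  'b' x 1 => "b1"
  'a' x 2 => "a2"
  'c' x 1 => "c1"
  'b' x 2 => "b2"
  'c' x 4 => "c4"
Compressed: "b1a1b1a2c1b2c4"
Compressed length: 14

14


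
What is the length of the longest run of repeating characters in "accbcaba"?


Input: "accbcaba"
Scanning for longest run:
  Position 1 ('c'): new char, reset run to 1
  Position 2 ('c'): continues run of 'c', length=2
  Position 3 ('b'): new char, reset run to 1
  Position 4 ('c'): new char, reset run to 1
  Position 5 ('a'): new char, reset run to 1
  Position 6 ('b'): new char, reset run to 1
  Position 7 ('a'): new char, reset run to 1
Longest run: 'c' with length 2

2


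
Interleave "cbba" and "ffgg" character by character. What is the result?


Interleaving "cbba" and "ffgg":
  Position 0: 'c' from first, 'f' from second => "cf"
  Position 1: 'b' from first, 'f' from second => "bf"
  Position 2: 'b' from first, 'g' from second => "bg"
  Position 3: 'a' from first, 'g' from second => "ag"
Result: cfbfbgag

cfbfbgag


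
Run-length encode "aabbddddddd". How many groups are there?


Input: aabbddddddd
Scanning for consecutive runs:
  Group 1: 'a' x 2 (positions 0-1)
  Group 2: 'b' x 2 (positions 2-3)
  Group 3: 'd' x 7 (positions 4-10)
Total groups: 3

3


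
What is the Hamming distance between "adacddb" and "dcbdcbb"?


Comparing "adacddb" and "dcbdcbb" position by position:
  Position 0: 'a' vs 'd' => differ
  Position 1: 'd' vs 'c' => differ
  Position 2: 'a' vs 'b' => differ
  Position 3: 'c' vs 'd' => differ
  Position 4: 'd' vs 'c' => differ
  Position 5: 'd' vs 'b' => differ
  Position 6: 'b' vs 'b' => same
Total differences (Hamming distance): 6

6


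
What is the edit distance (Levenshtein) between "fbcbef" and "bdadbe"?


Computing edit distance: "fbcbef" -> "bdadbe"
DP table:
           b    d    a    d    b    e
      0    1    2    3    4    5    6
  f   1    1    2    3    4    5    6
  b   2    1    2    3    4    4    5
  c   3    2    2    3    4    5    5
  b   4    3    3    3    4    4    5
  e   5    4    4    4    4    5    4
  f   6    5    5    5    5    5    5
Edit distance = dp[6][6] = 5

5


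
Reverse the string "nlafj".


Input: nlafj
Reading characters right to left:
  Position 4: 'j'
  Position 3: 'f'
  Position 2: 'a'
  Position 1: 'l'
  Position 0: 'n'
Reversed: jfaln

jfaln


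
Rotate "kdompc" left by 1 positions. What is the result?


Input: "kdompc", rotate left by 1
First 1 characters: "k"
Remaining characters: "dompc"
Concatenate remaining + first: "dompc" + "k" = "dompck"

dompck


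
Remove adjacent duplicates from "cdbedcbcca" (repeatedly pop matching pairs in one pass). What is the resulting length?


Input: cdbedcbcca
Stack-based adjacent duplicate removal:
  Read 'c': push. Stack: c
  Read 'd': push. Stack: cd
  Read 'b': push. Stack: cdb
  Read 'e': push. Stack: cdbe
  Read 'd': push. Stack: cdbed
  Read 'c': push. Stack: cdbedc
  Read 'b': push. Stack: cdbedcb
  Read 'c': push. Stack: cdbedcbc
  Read 'c': matches stack top 'c' => pop. Stack: cdbedcb
  Read 'a': push. Stack: cdbedcba
Final stack: "cdbedcba" (length 8)

8


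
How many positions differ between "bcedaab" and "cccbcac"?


Comparing "bcedaab" and "cccbcac" position by position:
  Position 0: 'b' vs 'c' => DIFFER
  Position 1: 'c' vs 'c' => same
  Position 2: 'e' vs 'c' => DIFFER
  Position 3: 'd' vs 'b' => DIFFER
  Position 4: 'a' vs 'c' => DIFFER
  Position 5: 'a' vs 'a' => same
  Position 6: 'b' vs 'c' => DIFFER
Positions that differ: 5

5


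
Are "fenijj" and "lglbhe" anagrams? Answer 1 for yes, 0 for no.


Strings: "fenijj", "lglbhe"
Sorted first:  efijjn
Sorted second: beghll
Differ at position 0: 'e' vs 'b' => not anagrams

0


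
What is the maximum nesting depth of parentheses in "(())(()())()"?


Input: "(())(()())()"
Tracking depth:
  Position 0 '(': depth becomes 1
  Position 1 '(': depth becomes 2
  Position 2 ')': depth becomes 1
  Position 3 ')': depth becomes 0
  Position 4 '(': depth becomes 1
  Position 5 '(': depth becomes 2
  Position 6 ')': depth becomes 1
  Position 7 '(': depth becomes 2
  Position 8 ')': depth becomes 1
  Position 9 ')': depth becomes 0
  Position 10 '(': depth becomes 1
  Position 11 ')': depth becomes 0
Maximum depth reached: 2

2


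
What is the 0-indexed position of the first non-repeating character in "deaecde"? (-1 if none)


Input: deaecde
Character frequencies:
  'a': 1
  'c': 1
  'd': 2
  'e': 3
Scanning left to right for freq == 1:
  Position 0 ('d'): freq=2, skip
  Position 1 ('e'): freq=3, skip
  Position 2 ('a'): unique! => answer = 2

2


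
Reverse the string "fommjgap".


Input: fommjgap
Reading characters right to left:
  Position 7: 'p'
  Position 6: 'a'
  Position 5: 'g'
  Position 4: 'j'
  Position 3: 'm'
  Position 2: 'm'
  Position 1: 'o'
  Position 0: 'f'
Reversed: pagjmmof

pagjmmof


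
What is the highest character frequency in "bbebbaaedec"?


Input: bbebbaaedec
Character counts:
  'a': 2
  'b': 4
  'c': 1
  'd': 1
  'e': 3
Maximum frequency: 4

4


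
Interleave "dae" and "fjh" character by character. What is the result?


Interleaving "dae" and "fjh":
  Position 0: 'd' from first, 'f' from second => "df"
  Position 1: 'a' from first, 'j' from second => "aj"
  Position 2: 'e' from first, 'h' from second => "eh"
Result: dfajeh

dfajeh


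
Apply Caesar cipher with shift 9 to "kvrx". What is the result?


Caesar cipher: shift "kvrx" by 9
  'k' (pos 10) + 9 = pos 19 = 't'
  'v' (pos 21) + 9 = pos 4 = 'e'
  'r' (pos 17) + 9 = pos 0 = 'a'
  'x' (pos 23) + 9 = pos 6 = 'g'
Result: teag

teag


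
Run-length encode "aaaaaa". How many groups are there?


Input: aaaaaa
Scanning for consecutive runs:
  Group 1: 'a' x 6 (positions 0-5)
Total groups: 1

1


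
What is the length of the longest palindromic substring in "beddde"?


Input: "beddde"
Checking substrings for palindromes:
  [1:6] "eddde" (len 5) => palindrome
  [2:5] "ddd" (len 3) => palindrome
  [2:4] "dd" (len 2) => palindrome
  [3:5] "dd" (len 2) => palindrome
Longest palindromic substring: "eddde" with length 5

5


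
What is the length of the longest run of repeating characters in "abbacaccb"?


Input: "abbacaccb"
Scanning for longest run:
  Position 1 ('b'): new char, reset run to 1
  Position 2 ('b'): continues run of 'b', length=2
  Position 3 ('a'): new char, reset run to 1
  Position 4 ('c'): new char, reset run to 1
  Position 5 ('a'): new char, reset run to 1
  Position 6 ('c'): new char, reset run to 1
  Position 7 ('c'): continues run of 'c', length=2
  Position 8 ('b'): new char, reset run to 1
Longest run: 'b' with length 2

2


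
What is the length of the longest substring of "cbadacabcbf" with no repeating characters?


Input: "cbadacabcbf"
Sliding window (track last position of each char):
  Position 0 ('c'): window [0,0] length 1 -- new best
  Position 1 ('b'): window [0,1] length 2 -- new best
  Position 2 ('a'): window [0,2] length 3 -- new best
  Position 3 ('d'): window [0,3] length 4 -- new best
  Position 4 ('a'): repeat (last at 2), move window start to 3
  Position 4 ('a'): window [3,4] length 2
  Position 5 ('c'): window [3,5] length 3
  Position 6 ('a'): repeat (last at 4), move window start to 5
  Position 6 ('a'): window [5,6] length 2
  Position 7 ('b'): window [5,7] length 3
  Position 8 ('c'): repeat (last at 5), move window start to 6
  Position 8 ('c'): window [6,8] length 3
  Position 9 ('b'): repeat (last at 7), move window start to 8
  Position 9 ('b'): window [8,9] length 2
  Position 10 ('f'): window [8,10] length 3
Longest substring with no repeats: "cbad" with length 4

4
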